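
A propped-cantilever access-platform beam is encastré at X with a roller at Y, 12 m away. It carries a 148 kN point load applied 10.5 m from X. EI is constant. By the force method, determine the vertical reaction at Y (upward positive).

Choose R_Y as the redundant. The primary structure is the cantilever fixed at X.
Downward deflection at the released point Y due to the loads:
  point load 148 at a = 10.5: Pa²(3L − a)/(6EI) = 69347/EI
Tip deflection under a unit load at Y: L³/(3EI) = 576/EI.
Compatibility at Y: δ_0 − R_Y·δ_{YY} = 0, so R_Y = 69347/576 = 120.4 kN.

R_Y = 120.4 kN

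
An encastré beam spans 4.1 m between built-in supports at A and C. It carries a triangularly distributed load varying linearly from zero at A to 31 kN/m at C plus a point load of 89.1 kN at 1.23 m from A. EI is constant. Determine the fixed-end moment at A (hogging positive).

Release both end moments; the primary structure is a simply-supported span AC with redundants M_A and M_C.
On the primary (simply-supported) span, the end slopes from the loading are:
  at A: triangular load, peak 31: 7w₀L³/(360EI) = 41.54/EI
  at C: triangular load, peak 31: w₀L³/(45EI) = 47.48/EI
  at A: point load 89.1 at a = 1.23: Pab(L + b)/(6LEI) = 89.12/EI
  at C: point load 89.1 at a = 1.23: Pab(L + a)/(6LEI) = 68.15/EI
  θ_A0 = 130.7/EI,  θ_C0 = 115.6/EI
Flexibility coefficients: a unit moment at one end gives L/(3EI) there and L/(6EI) at the far end, so f₁₁ = f₂₂ = 1.367/EI and f₁₂ = f₂₁ = 0.6833/EI.
Compatibility — zero rotation at each built-in end:
  1.367 M_A + 0.6833 M_C = 130.7
  0.6833 M_A + 1.367 M_C = 115.6
Solving the pair gives M_A = 71.07 kN·m and M_C = 49.07 kN·m (hogging).

M_A = 71.07 kN·m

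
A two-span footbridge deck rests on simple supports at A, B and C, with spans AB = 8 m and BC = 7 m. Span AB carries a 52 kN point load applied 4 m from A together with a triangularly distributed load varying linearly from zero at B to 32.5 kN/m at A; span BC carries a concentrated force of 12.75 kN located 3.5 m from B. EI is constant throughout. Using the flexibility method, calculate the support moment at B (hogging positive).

M_B = 114.1 kN·m

Release continuity at B by inserting a hinge; the redundant is the internal moment M_B. The primary structure is two simply-supported spans AB and BC.
End slopes at the hinge B, treating each span as simply supported:
  span AB: point load 52 at a = 4: Pab(L + a)/(6LEI) = 208/EI
  span AB: triangular load, peak 32.5: 7w₀L³/(360EI) = 323.6/EI
  span BC: point load 12.75 at a = 3.5: Pab(L + b)/(6LEI) = 39.05/EI
  relative rotation θ_0 = (531.6 + 39.05)/EI = 570.6/EI
A unit hogging moment at B produces rotation L₁/(3EI) + L₂/(3EI) = 5/EI.
Slope continuity at B: θ_0 = M_B·5/EI, so M_B = 570.6/5 = 114.1 kN·m (hogging).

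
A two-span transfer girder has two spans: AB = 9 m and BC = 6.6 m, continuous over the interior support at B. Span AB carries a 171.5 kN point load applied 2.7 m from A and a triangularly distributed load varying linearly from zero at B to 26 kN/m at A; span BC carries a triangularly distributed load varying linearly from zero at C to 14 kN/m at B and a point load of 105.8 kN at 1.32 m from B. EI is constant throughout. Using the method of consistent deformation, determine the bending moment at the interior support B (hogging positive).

Release continuity at B by inserting a hinge; the redundant is the internal moment M_B. The primary structure is two simply-supported spans AB and BC.
Rotations at B on the released spans (each span's end-slope, ×1/EI):
  span AB: point load 171.5 at a = 2.7: Pab(L + a)/(6LEI) = 632.1/EI
  span AB: triangular load, peak 26: 7w₀L³/(360EI) = 368.6/EI
  span BC: triangular load, peak 14: w₀L³/(45EI) = 89.44/EI
  span BC: point load 105.8 at a = 1.32: Pab(L + b)/(6LEI) = 221.2/EI
  relative rotation θ_0 = (1001 + 310.7)/EI = 1311/EI
A unit hogging moment at B produces rotation L₁/(3EI) + L₂/(3EI) = 5.2/EI.
Compatibility: M_B·(L₁+L₂)/(3EI) = θ_0, giving M_B = 252.2 kN·m (hogging).

M_B = 252.2 kN·m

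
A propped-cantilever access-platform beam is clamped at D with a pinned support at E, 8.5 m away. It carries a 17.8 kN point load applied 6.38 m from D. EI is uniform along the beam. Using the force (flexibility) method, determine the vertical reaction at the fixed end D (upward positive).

R_D = 6.521 kN

Remove the prop at E; the released (primary) structure is a cantilever built in at D.
Primary-structure tip deflection at E by superposition:
  point load 17.8 at a = 6.38: Pa²(3L − a)/(6EI) = 2309/EI
Tip deflection under a unit load at E: L³/(3EI) = 204.7/EI.
Compatibility at E: δ_0 − R_E·δ_{EE} = 0, so R_E = 2309/204.7 = 11.28 kN.
Vertical equilibrium: R_D = ΣP − R_E = 17.8 − 11.28 = 6.521 kN.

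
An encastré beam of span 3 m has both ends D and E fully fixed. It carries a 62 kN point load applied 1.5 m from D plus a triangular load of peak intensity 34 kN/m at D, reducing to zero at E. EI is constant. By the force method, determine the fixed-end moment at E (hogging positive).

M_E = 33.45 kN·m

Take the two fixed-end moments M_D, M_E as redundants; the released structure is the simple span DE.
End rotations of the released simple span under the applied load (×1/EI):
  at D: point load 62 at a = 1.5: Pab(L + b)/(6LEI) = 34.88/EI
  at E: point load 62 at a = 1.5: Pab(L + a)/(6LEI) = 34.88/EI
  at D: triangular load, peak 34: w₀L³/(45EI) = 20.4/EI
  at E: triangular load, peak 34: 7w₀L³/(360EI) = 17.85/EI
  θ_D0 = 55.27/EI,  θ_E0 = 52.73/EI
Flexibility coefficients: a unit moment at one end gives L/(3EI) there and L/(6EI) at the far end, so f₁₁ = f₂₂ = 1/EI and f₁₂ = f₂₁ = 0.5/EI.
Compatibility — zero rotation at each built-in end:
  1 M_D + 0.5 M_E = 55.27
  0.5 M_D + 1 M_E = 52.73
Solving the pair gives M_D = 38.55 kN·m and M_E = 33.45 kN·m (hogging).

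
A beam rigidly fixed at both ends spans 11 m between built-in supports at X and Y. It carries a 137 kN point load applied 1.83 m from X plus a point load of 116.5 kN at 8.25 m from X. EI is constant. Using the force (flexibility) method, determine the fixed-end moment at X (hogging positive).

M_X = 234.3 kN·m

Take the two fixed-end moments M_X, M_Y as redundants; the released structure is the simple span XY.
On the primary (simply-supported) span, the end slopes from the loading are:
  at X: point load 137 at a = 1.83: Pab(L + b)/(6LEI) = 702.6/EI
  at Y: point load 137 at a = 1.83: Pab(L + a)/(6LEI) = 446.9/EI
  at X: point load 116.5 at a = 8.25: Pab(L + b)/(6LEI) = 550.6/EI
  at Y: point load 116.5 at a = 8.25: Pab(L + a)/(6LEI) = 770.9/EI
  θ_X0 = 1253/EI,  θ_Y0 = 1218/EI
Flexibility coefficients: a unit moment at one end gives L/(3EI) there and L/(6EI) at the far end, so f₁₁ = f₂₂ = 3.667/EI and f₁₂ = f₂₁ = 1.833/EI.
Compatibility — zero rotation at each built-in end:
  3.667 M_X + 1.833 M_Y = 1253
  1.833 M_X + 3.667 M_Y = 1218
Solving the pair gives M_X = 234.3 kN·m and M_Y = 215 kN·m (hogging).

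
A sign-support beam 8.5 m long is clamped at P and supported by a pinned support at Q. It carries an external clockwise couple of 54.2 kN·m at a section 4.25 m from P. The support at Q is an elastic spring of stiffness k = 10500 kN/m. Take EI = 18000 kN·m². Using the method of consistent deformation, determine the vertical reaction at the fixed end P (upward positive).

R_P = -7.114 kN

Release the roller at Q. Primary structure: cantilever fixed at P.
Free-end deflection of the primary structure under the applied loading (downward +):
  clockwise couple 54.2 at a = 4.25: M₀a(2L − a)/(2EI) = 1468/EI
Flexibility coefficient — unit upward force at Q: δ_{QQ} = L³/(3EI) = 204.7/EI.
With EI = 18000 kN·m²: δ_0 = 0.081582 m and δ_{QQ} = 0.011373 m/kN.
Compatibility — the spring shortens by R_Q/k under the reaction it provides: δ_0 − R_Q·δ_{QQ} = R_Q/k. With 1/k = 0.000095 m/kN, R_Q = δ_0 / (δ_{QQ} + 1/k) = 0.081582 / (0.011373 + 0.000095) = 7.114 kN.
Vertical equilibrium: R_P = ΣP − R_Q = 0 − 7.114 = -7.114 kN.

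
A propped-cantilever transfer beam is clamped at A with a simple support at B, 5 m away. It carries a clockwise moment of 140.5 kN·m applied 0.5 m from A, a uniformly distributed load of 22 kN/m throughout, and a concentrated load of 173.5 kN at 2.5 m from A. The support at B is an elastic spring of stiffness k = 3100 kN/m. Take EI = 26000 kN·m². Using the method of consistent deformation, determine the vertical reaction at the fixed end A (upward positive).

Choose R_B as the redundant. The primary structure is the cantilever fixed at A.
Deflection at B on the released cantilever, summing each load's contribution:
  clockwise couple 140.5 at a = 0.5: M₀a(2L − a)/(2EI) = 333.7/EI
  UDL 22: wL⁴/(8EI) = 1719/EI
  point load 173.5 at a = 2.5: Pa²(3L − a)/(6EI) = 2259/EI
  δ_0 = 4312/EI
Flexibility coefficient — unit upward force at B: δ_{BB} = L³/(3EI) = 41.67/EI.
With EI = 26000 kN·m²: δ_0 = 0.16583 m and δ_{BB} = 0.001603 m/kN.
Compatibility — the spring shortens by R_B/k under the reaction it provides: δ_0 − R_B·δ_{BB} = R_B/k. With 1/k = 0.000323 m/kN, R_B = δ_0 / (δ_{BB} + 1/k) = 0.16583 / (0.001603 + 0.000323) = 86.14 kN.
Vertical equilibrium: R_A = ΣP − R_B = 283.5 − 86.14 = 197.4 kN.

R_A = 197.4 kN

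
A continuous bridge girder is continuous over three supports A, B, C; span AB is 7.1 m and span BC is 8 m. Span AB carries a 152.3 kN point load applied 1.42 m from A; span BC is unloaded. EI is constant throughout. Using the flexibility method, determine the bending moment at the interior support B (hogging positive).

Take M_B as the redundant. Released structure: two simple spans AB and BC with a hinge at B.
Rotations at B on the released spans (each span's end-slope, ×1/EI):
  span AB: point load 152.3 at a = 1.42: Pab(L + a)/(6LEI) = 245.7/EI
  relative rotation θ_0 = (245.7 + 0)/EI = 245.7/EI
A unit hogging moment at B produces rotation L₁/(3EI) + L₂/(3EI) = 5.033/EI.
Slope continuity at B: θ_0 = M_B·5.033/EI, so M_B = 245.7/5.033 = 48.81 kN·m (hogging).

M_B = 48.81 kN·m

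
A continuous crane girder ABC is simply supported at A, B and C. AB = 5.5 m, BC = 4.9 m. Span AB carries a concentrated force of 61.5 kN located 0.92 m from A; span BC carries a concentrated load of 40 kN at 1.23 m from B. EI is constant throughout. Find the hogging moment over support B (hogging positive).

M_B = 29.73 kN·m

Release continuity at B by inserting a hinge; the redundant is the internal moment M_B. The primary structure is two simply-supported spans AB and BC.
End slopes at the hinge B, treating each span as simply supported:
  span AB: point load 61.5 at a = 0.92: Pab(L + a)/(6LEI) = 50.41/EI
  span BC: point load 40 at a = 1.23: Pab(L + b)/(6LEI) = 52.63/EI
  relative rotation θ_0 = (50.41 + 52.63)/EI = 103/EI
A unit hogging moment at B produces rotation L₁/(3EI) + L₂/(3EI) = 3.467/EI.
Compatibility: M_B·(L₁+L₂)/(3EI) = θ_0, giving M_B = 29.73 kN·m (hogging).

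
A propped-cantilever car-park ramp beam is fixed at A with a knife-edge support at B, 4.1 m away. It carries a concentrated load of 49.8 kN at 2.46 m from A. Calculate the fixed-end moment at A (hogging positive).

Take the reaction at B as the redundant and release it; the primary structure is a cantilever fixed at A.
Downward deflection at the released point B due to the loads:
  point load 49.8 at a = 2.46: Pa²(3L − a)/(6EI) = 494.2/EI
Tip deflection under a unit load at B: L³/(3EI) = 22.97/EI.
The prop prevents deflection at B: R_B = δ_0/δ_{BB} = 494.2/22.97 = 21.51 kN.
Moment equilibrium about A: M_A = Σ(load moments about A) − R_B·L = 122.5 − 21.51×4.1 = 34.3 kN·m.

M_A = 34.3 kN·m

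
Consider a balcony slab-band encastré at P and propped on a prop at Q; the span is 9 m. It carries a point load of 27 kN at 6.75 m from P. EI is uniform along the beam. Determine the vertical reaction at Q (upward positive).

R_Q = 17.09 kN

Remove the prop at Q; the released (primary) structure is a cantilever built in at P.
Primary-structure tip deflection at Q by superposition:
  point load 27 at a = 6.75: Pa²(3L − a)/(6EI) = 4152/EI
Flexibility coefficient — unit upward force at Q: δ_{QQ} = L³/(3EI) = 243/EI.
The prop prevents deflection at Q: R_Q = δ_0/δ_{QQ} = 4152/243 = 17.09 kN.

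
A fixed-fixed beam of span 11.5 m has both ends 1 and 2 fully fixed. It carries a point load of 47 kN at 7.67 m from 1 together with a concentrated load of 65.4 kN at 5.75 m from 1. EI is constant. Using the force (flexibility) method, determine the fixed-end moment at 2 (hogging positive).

Release both end moments; the primary structure is a simply-supported span 12 with redundants M_1 and M_2.
End rotations of the released simple span under the applied load (×1/EI):
  at 1: point load 47 at a = 7.67: Pab(L + b)/(6LEI) = 306.8/EI
  at 2: point load 47 at a = 7.67: Pab(L + a)/(6LEI) = 383.6/EI
  at 1: point load 65.4 at a = 5.75: Pab(L + b)/(6LEI) = 540.6/EI
  at 2: point load 65.4 at a = 5.75: Pab(L + a)/(6LEI) = 540.6/EI
  θ_10 = 847.3/EI,  θ_20 = 924.2/EI
Flexibility coefficients: a unit moment at one end gives L/(3EI) there and L/(6EI) at the far end, so f₁₁ = f₂₂ = 3.833/EI and f₁₂ = f₂₁ = 1.917/EI.
Compatibility — zero rotation at each built-in end:
  3.833 M_1 + 1.917 M_2 = 847.3
  1.917 M_1 + 3.833 M_2 = 924.2
Solving the pair gives M_1 = 134 kN·m and M_2 = 174.1 kN·m (hogging).

M_2 = 174.1 kN·m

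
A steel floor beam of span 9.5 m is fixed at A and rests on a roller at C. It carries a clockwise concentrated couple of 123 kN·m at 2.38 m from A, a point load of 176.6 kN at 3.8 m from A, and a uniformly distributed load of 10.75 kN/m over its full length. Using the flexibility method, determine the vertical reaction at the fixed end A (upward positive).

Remove the prop at C; the released (primary) structure is a cantilever built in at A.
Downward deflection at the released point C due to the loads:
  clockwise couple 123 at a = 2.38: M₀a(2L − a)/(2EI) = 2433/EI
  point load 176.6 at a = 3.8: Pa²(3L − a)/(6EI) = 10498/EI
  UDL 10.75: wL⁴/(8EI) = 10945/EI
  δ_0 = 23876/EI
Flexibility coefficient — unit upward force at C: δ_{CC} = L³/(3EI) = 285.8/EI.
Compatibility at C: δ_0 − R_C·δ_{CC} = 0, so R_C = 23876/285.8 = 83.54 kN.
Vertical equilibrium: R_A = ΣP − R_C = 278.7 − 83.54 = 195.2 kN.

R_A = 195.2 kN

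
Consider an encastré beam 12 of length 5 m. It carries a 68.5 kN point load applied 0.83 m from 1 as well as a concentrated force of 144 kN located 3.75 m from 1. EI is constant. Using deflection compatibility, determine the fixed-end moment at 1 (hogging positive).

M_1 = 73.3 kN·m

Take the two fixed-end moments M_1, M_2 as redundants; the released structure is the simple span 12.
Simple-span end rotations at 1 and 2 under the given loads:
  at 1: point load 68.5 at a = 0.83: Pab(L + b)/(6LEI) = 72.47/EI
  at 2: point load 68.5 at a = 0.83: Pab(L + a)/(6LEI) = 46.07/EI
  at 1: point load 144 at a = 3.75: Pab(L + b)/(6LEI) = 140.6/EI
  at 2: point load 144 at a = 3.75: Pab(L + a)/(6LEI) = 196.9/EI
  θ_10 = 213.1/EI,  θ_20 = 242.9/EI
Flexibility coefficients: a unit moment at one end gives L/(3EI) there and L/(6EI) at the far end, so f₁₁ = f₂₂ = 1.667/EI and f₁₂ = f₂₁ = 0.8333/EI.
Compatibility — zero rotation at each built-in end:
  1.667 M_1 + 0.8333 M_2 = 213.1
  0.8333 M_1 + 1.667 M_2 = 242.9
Solving the pair gives M_1 = 73.3 kN·m and M_2 = 109.1 kN·m (hogging).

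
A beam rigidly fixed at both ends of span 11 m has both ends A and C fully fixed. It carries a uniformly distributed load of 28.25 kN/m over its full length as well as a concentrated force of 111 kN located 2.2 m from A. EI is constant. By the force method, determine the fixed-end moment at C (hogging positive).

M_C = 323.9 kN·m

Release both end moments; the primary structure is a simply-supported span AC with redundants M_A and M_C.
On the primary (simply-supported) span, the end slopes from the loading are:
  at A: UDL 28.25: wL³/(24EI) = 1567/EI
  at C: UDL 28.25: wL³/(24EI) = 1567/EI
  at A: point load 111 at a = 2.2: Pab(L + b)/(6LEI) = 644.7/EI
  at C: point load 111 at a = 2.2: Pab(L + a)/(6LEI) = 429.8/EI
  θ_A0 = 2211/EI,  θ_C0 = 1996/EI
Flexibility coefficients: a unit moment at one end gives L/(3EI) there and L/(6EI) at the far end, so f₁₁ = f₂₂ = 3.667/EI and f₁₂ = f₂₁ = 1.833/EI.
Compatibility — zero rotation at each built-in end:
  3.667 M_A + 1.833 M_C = 2211
  1.833 M_A + 3.667 M_C = 1996
Solving the pair gives M_A = 441.1 kN·m and M_C = 323.9 kN·m (hogging).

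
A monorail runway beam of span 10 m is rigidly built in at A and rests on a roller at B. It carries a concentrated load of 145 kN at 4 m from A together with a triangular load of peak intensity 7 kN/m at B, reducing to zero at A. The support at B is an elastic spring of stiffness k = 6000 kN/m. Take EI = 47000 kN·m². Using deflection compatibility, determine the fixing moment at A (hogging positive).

Release the roller at B. Primary structure: cantilever fixed at A.
Downward deflection at the released point B due to the loads:
  point load 145 at a = 4: Pa²(3L − a)/(6EI) = 10053/EI
  triangular load, peak 7 at the free end: 11w₀L⁴/(120EI) = 6417/EI
  δ_0 = 16470/EI
Flexibility coefficient — unit upward force at B: δ_{BB} = L³/(3EI) = 333.3/EI.
With EI = 47000 kN·m²: δ_0 = 0.35043 m and δ_{BB} = 0.007092 m/kN.
Compatibility — the spring shortens by R_B/k under the reaction it provides: δ_0 − R_B·δ_{BB} = R_B/k. With 1/k = 0.000167 m/kN, R_B = δ_0 / (δ_{BB} + 1/k) = 0.35043 / (0.007092 + 0.000167) = 48.28 kN.
Moment equilibrium about A: M_A = Σ(load moments about A) − R_B·L = 813.3 − 48.28×10 = 330.6 kN·m.

M_A = 330.6 kN·m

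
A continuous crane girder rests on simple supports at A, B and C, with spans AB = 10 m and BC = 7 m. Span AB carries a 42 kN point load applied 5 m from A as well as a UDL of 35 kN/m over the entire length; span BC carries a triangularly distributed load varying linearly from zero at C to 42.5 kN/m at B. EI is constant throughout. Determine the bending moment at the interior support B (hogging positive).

M_B = 360.8 kN·m

Release continuity at B by inserting a hinge; the redundant is the internal moment M_B. The primary structure is two simply-supported spans AB and BC.
End slopes at the hinge B, treating each span as simply supported:
  span AB: point load 42 at a = 5: Pab(L + a)/(6LEI) = 262.5/EI
  span AB: UDL 35: wL³/(24EI) = 1458/EI
  span BC: triangular load, peak 42.5: w₀L³/(45EI) = 323.9/EI
  relative rotation θ_0 = (1721 + 323.9)/EI = 2045/EI
A unit hogging moment at B produces rotation L₁/(3EI) + L₂/(3EI) = 5.667/EI.
Slope continuity at B: θ_0 = M_B·5.667/EI, so M_B = 2045/5.667 = 360.8 kN·m (hogging).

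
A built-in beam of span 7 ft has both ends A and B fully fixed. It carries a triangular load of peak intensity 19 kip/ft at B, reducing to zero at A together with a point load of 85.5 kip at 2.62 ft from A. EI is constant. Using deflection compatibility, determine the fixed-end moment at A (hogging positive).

Release both end moments; the primary structure is a simply-supported span AB with redundants M_A and M_B.
End rotations of the released simple span under the applied load (×1/EI):
  at A: triangular load, peak 19: 7w₀L³/(360EI) = 126.7/EI
  at B: triangular load, peak 19: w₀L³/(45EI) = 144.8/EI
  at A: point load 85.5 at a = 2.62: Pab(L + b)/(6LEI) = 265.8/EI
  at B: point load 85.5 at a = 2.62: Pab(L + a)/(6LEI) = 224.7/EI
  θ_A0 = 392.6/EI,  θ_B0 = 369.6/EI
Flexibility coefficients: a unit moment at one end gives L/(3EI) there and L/(6EI) at the far end, so f₁₁ = f₂₂ = 2.333/EI and f₁₂ = f₂₁ = 1.167/EI.
Compatibility — zero rotation at each built-in end:
  2.333 M_A + 1.167 M_B = 392.6
  1.167 M_A + 2.333 M_B = 369.6
Solving the pair gives M_A = 118.7 kip·ft and M_B = 99.01 kip·ft (hogging).

M_A = 118.7 kip·ft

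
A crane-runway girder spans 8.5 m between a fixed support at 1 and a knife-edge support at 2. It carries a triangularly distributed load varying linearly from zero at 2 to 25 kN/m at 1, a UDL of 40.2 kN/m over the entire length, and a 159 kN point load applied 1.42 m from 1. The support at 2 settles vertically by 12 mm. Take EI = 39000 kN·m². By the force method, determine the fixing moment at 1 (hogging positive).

M_1 = 675.3 kN·m

Remove the prop at 2; the released (primary) structure is a cantilever built in at 1.
Primary-structure tip deflection at 2 by superposition:
  triangular load, peak 25 at the fixed end: w₀L⁴/(30EI) = 4350/EI
  UDL 40.2: wL⁴/(8EI) = 26231/EI
  point load 159 at a = 1.42: Pa²(3L − a)/(6EI) = 1287/EI
  δ_0 = 31868/EI
Flexibility coefficient — unit upward force at 2: δ_{22} = L³/(3EI) = 204.7/EI.
With EI = 39000 kN·m²: δ_0 = 0.81712 m and δ_{22} = 0.005249 m/kN.
Compatibility — the beam at 2 must follow the support down by 0.012 m: δ_0 − R_2·δ_{22} = 0.012, so R_2 = (0.81712 − 0.012)/0.005249 = 153.4 kN.
Moment equilibrium about 1: M_1 = Σ(load moments about 1) − R_2·L = 1979 − 153.4×8.5 = 675.3 kN·m.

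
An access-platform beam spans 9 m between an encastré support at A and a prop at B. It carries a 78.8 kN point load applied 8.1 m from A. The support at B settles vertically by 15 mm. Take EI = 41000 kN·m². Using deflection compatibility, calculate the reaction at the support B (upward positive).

Remove the prop at B; the released (primary) structure is a cantilever built in at A.
Downward deflection at the released point B due to the loads:
  point load 78.8 at a = 8.1: Pa²(3L − a)/(6EI) = 16286/EI
Tip deflection under a unit load at B: L³/(3EI) = 243/EI.
With EI = 41000 kN·m²: δ_0 = 0.39721 m and δ_{BB} = 0.005927 m/kN.
Compatibility — the beam at B must follow the support down by 0.015 m: δ_0 − R_B·δ_{BB} = 0.015, so R_B = (0.39721 − 0.015)/0.005927 = 64.49 kN.

R_B = 64.49 kN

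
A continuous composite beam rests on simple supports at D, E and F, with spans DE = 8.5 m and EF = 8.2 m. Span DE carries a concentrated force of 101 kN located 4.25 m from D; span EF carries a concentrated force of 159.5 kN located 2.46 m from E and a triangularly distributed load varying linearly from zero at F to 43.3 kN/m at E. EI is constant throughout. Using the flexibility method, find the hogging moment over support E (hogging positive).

M_E = 291.9 kN·m

Take M_E as the redundant. Released structure: two simple spans DE and EF with a hinge at E.
Discontinuity in slope at E on the released structure — sum the simple-span end rotations:
  span DE: point load 101 at a = 4.25: Pab(L + a)/(6LEI) = 456.1/EI
  span EF: point load 159.5 at a = 2.46: Pab(L + b)/(6LEI) = 638.1/EI
  span EF: triangular load, peak 43.3: w₀L³/(45EI) = 530.5/EI
  relative rotation θ_0 = (456.1 + 1169)/EI = 1625/EI
A unit hogging moment at E produces rotation L₁/(3EI) + L₂/(3EI) = 5.567/EI.
Slope continuity at E: θ_0 = M_E·5.567/EI, so M_E = 1625/5.567 = 291.9 kN·m (hogging).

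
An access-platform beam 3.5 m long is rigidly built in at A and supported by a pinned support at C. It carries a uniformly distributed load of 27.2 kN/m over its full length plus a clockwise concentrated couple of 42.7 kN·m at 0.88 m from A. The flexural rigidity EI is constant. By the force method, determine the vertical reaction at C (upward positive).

Remove the prop at C; the released (primary) structure is a cantilever built in at A.
Downward deflection at the released point C due to the loads:
  UDL 27.2: wL⁴/(8EI) = 510.2/EI
  clockwise couple 42.7 at a = 0.88: M₀a(2L − a)/(2EI) = 115/EI
  δ_0 = 625.2/EI
Flexibility coefficient — unit upward force at C: δ_{CC} = L³/(3EI) = 14.29/EI.
Compatibility at C: δ_0 − R_C·δ_{CC} = 0, so R_C = 625.2/14.29 = 43.75 kN.

R_C = 43.75 kN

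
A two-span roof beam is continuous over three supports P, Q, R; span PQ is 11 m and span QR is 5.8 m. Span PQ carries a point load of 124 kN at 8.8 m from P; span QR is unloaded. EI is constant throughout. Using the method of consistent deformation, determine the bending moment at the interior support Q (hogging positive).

M_Q = 128.6 kN·m

Take M_Q as the redundant. Released structure: two simple spans PQ and QR with a hinge at Q.
End slopes at the hinge Q, treating each span as simply supported:
  span PQ: point load 124 at a = 8.8: Pab(L + a)/(6LEI) = 720.2/EI
  relative rotation θ_0 = (720.2 + 0)/EI = 720.2/EI
A unit hogging moment at Q produces rotation L₁/(3EI) + L₂/(3EI) = 5.6/EI.
Compatibility: M_Q·(L₁+L₂)/(3EI) = θ_0, giving M_Q = 128.6 kN·m (hogging).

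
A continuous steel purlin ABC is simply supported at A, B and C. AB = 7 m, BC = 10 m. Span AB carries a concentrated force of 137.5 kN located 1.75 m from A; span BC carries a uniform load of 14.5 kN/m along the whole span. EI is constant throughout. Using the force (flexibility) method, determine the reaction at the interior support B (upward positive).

R_B = 144 kN

Release continuity at B by inserting a hinge; the redundant is the internal moment M_B. The primary structure is two simply-supported spans AB and BC.
Rotations at B on the released spans (each span's end-slope, ×1/EI):
  span AB: point load 137.5 at a = 1.75: Pab(L + a)/(6LEI) = 263.2/EI
  span BC: UDL 14.5: wL³/(24EI) = 604.2/EI
  relative rotation θ_0 = (263.2 + 604.2)/EI = 867.4/EI
A unit hogging moment at B produces rotation L₁/(3EI) + L₂/(3EI) = 5.667/EI.
Slope continuity at B: θ_0 = M_B·5.667/EI, so M_B = 867.4/5.667 = 153.1 kN·m (hogging).
Span AB, ΣM about A with M_B applied at B: R_B^{AB}·7 = 240.6 + 153.1, so R_B^{AB} = 56.24 kN and R_A = 137.5 − 56.24 = 81.26 kN.
Span BC, ΣM about C: R_B^{BC}·10 = 725 + 153.1, so R_B^{BC} = 87.81 kN and R_C = 145 − 87.81 = 57.19 kN.
R_B = 56.24 + 87.81 = 144 kN.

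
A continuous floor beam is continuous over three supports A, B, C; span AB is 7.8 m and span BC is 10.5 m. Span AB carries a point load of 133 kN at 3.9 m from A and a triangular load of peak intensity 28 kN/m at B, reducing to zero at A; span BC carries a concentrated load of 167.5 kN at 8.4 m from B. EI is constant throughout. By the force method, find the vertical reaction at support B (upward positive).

R_B = 223.8 kN

Insert a hinge at B; M_B is the redundant, and each span becomes simply supported.
End slopes at the hinge B, treating each span as simply supported:
  span AB: point load 133 at a = 3.9: Pab(L + a)/(6LEI) = 505.7/EI
  span AB: triangular load, peak 28: w₀L³/(45EI) = 295.3/EI
  span BC: point load 167.5 at a = 8.4: Pab(L + b)/(6LEI) = 590.9/EI
  relative rotation θ_0 = (801 + 590.9)/EI = 1392/EI
A unit hogging moment at B produces rotation L₁/(3EI) + L₂/(3EI) = 6.1/EI.
Compatibility: M_B·(L₁+L₂)/(3EI) = θ_0, giving M_B = 228.2 kN·m (hogging).
Span AB, ΣM about A with M_B applied at B: R_B^{AB}·7.8 = 1087 + 228.2, so R_B^{AB} = 168.6 kN and R_A = 242.2 − 168.6 = 73.65 kN.
Span BC, ΣM about C: R_B^{BC}·10.5 = 351.8 + 228.2, so R_B^{BC} = 55.23 kN and R_C = 167.5 − 55.23 = 112.3 kN.
R_B = 168.6 + 55.23 = 223.8 kN.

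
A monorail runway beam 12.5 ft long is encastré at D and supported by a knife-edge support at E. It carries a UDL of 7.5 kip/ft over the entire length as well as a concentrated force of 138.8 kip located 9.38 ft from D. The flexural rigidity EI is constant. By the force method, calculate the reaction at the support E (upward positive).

R_E = 123.1 kip

Release the roller at E. Primary structure: cantilever fixed at D.
Downward deflection at the released point E due to the loads:
  UDL 7.5: wL⁴/(8EI) = 22888/EI
  point load 138.8 at a = 9.38: Pa²(3L − a)/(6EI) = 57235/EI
  δ_0 = 80123/EI
Tip deflection under a unit load at E: L³/(3EI) = 651/EI.
The prop prevents deflection at E: R_E = δ_0/δ_{EE} = 80123/651 = 123.1 kip.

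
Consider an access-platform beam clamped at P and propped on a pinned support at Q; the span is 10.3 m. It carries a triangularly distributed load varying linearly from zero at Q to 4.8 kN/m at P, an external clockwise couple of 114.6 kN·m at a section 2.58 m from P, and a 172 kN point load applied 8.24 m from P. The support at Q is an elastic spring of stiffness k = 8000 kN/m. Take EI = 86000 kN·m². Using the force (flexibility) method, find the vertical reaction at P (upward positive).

Release the roller at Q. Primary structure: cantilever fixed at P.
Downward deflection at the released point Q due to the loads:
  triangular load, peak 4.8 at the fixed end: w₀L⁴/(30EI) = 1801/EI
  clockwise couple 114.6 at a = 2.58: M₀a(2L − a)/(2EI) = 2664/EI
  point load 172 at a = 8.24: Pa²(3L − a)/(6EI) = 44105/EI
  δ_0 = 48570/EI
Flexibility coefficient — unit upward force at Q: δ_{QQ} = L³/(3EI) = 364.2/EI.
With EI = 86000 kN·m²: δ_0 = 0.56477 m and δ_{QQ} = 0.004235 m/kN.
Compatibility — the spring shortens by R_Q/k under the reaction it provides: δ_0 − R_Q·δ_{QQ} = R_Q/k. With 1/k = 0.000125 m/kN, R_Q = δ_0 / (δ_{QQ} + 1/k) = 0.56477 / (0.004235 + 0.000125) = 129.5 kN.
Vertical equilibrium: R_P = ΣP − R_Q = 196.7 − 129.5 = 67.2 kN.

R_P = 67.2 kN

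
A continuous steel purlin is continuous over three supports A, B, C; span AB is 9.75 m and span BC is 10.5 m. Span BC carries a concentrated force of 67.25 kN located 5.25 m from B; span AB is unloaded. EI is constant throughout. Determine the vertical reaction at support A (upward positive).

Take M_B as the redundant. Released structure: two simple spans AB and BC with a hinge at B.
Discontinuity in slope at B on the released structure — sum the simple-span end rotations:
  span BC: point load 67.25 at a = 5.25: Pab(L + b)/(6LEI) = 463.4/EI
  relative rotation θ_0 = (0 + 463.4)/EI = 463.4/EI
A unit hogging moment at B produces rotation L₁/(3EI) + L₂/(3EI) = 6.75/EI.
Compatibility: M_B·(L₁+L₂)/(3EI) = θ_0, giving M_B = 68.65 kN·m (hogging).
Span AB, ΣM about A with M_B applied at B: R_B^{AB}·9.75 = 0 + 68.65, so R_B^{AB} = 7.041 kN and R_A = 0 − 7.041 = -7.041 kN.

R_A = -7.041 kN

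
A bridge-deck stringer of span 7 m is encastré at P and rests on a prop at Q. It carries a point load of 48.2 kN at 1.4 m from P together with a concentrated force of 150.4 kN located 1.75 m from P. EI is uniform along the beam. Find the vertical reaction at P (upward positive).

Remove the prop at Q; the released (primary) structure is a cantilever built in at P.
Downward deflection at the released point Q due to the loads:
  point load 48.2 at a = 1.4: Pa²(3L − a)/(6EI) = 308.6/EI
  point load 150.4 at a = 1.75: Pa²(3L − a)/(6EI) = 1478/EI
  δ_0 = 1786/EI
Tip deflection under a unit load at Q: L³/(3EI) = 114.3/EI.
The prop prevents deflection at Q: R_Q = δ_0/δ_{QQ} = 1786/114.3 = 15.62 kN.
Vertical equilibrium: R_P = ΣP − R_Q = 198.6 − 15.62 = 183 kN.

R_P = 183 kN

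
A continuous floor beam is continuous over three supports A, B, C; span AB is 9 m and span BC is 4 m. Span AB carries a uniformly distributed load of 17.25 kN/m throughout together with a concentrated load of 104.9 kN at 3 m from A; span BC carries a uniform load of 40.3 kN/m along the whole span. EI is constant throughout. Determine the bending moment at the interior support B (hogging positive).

M_B = 242.5 kN·m

Take M_B as the redundant. Released structure: two simple spans AB and BC with a hinge at B.
Discontinuity in slope at B on the released structure — sum the simple-span end rotations:
  span AB: UDL 17.25: wL³/(24EI) = 524/EI
  span AB: point load 104.9 at a = 3: Pab(L + a)/(6LEI) = 419.6/EI
  span BC: UDL 40.3: wL³/(24EI) = 107.5/EI
  relative rotation θ_0 = (943.6 + 107.5)/EI = 1051/EI
A unit hogging moment at B produces rotation L₁/(3EI) + L₂/(3EI) = 4.333/EI.
Compatibility: M_B·(L₁+L₂)/(3EI) = θ_0, giving M_B = 242.5 kN·m (hogging).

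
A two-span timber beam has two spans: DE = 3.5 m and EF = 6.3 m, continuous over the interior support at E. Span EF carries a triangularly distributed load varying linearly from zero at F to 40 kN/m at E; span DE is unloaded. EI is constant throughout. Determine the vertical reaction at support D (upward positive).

Release continuity at E by inserting a hinge; the redundant is the internal moment M_E. The primary structure is two simply-supported spans DE and EF.
End slopes at the hinge E, treating each span as simply supported:
  span EF: triangular load, peak 40: w₀L³/(45EI) = 222.3/EI
  relative rotation θ_0 = (0 + 222.3)/EI = 222.3/EI
A unit hogging moment at E produces rotation L₁/(3EI) + L₂/(3EI) = 3.267/EI.
Slope continuity at E: θ_0 = M_E·3.267/EI, so M_E = 222.3/3.267 = 68.04 kN·m (hogging).
Span DE, ΣM about D with M_E applied at E: R_E^{DE}·3.5 = 0 + 68.04, so R_E^{DE} = 19.44 kN and R_D = 0 − 19.44 = -19.44 kN.

R_D = -19.44 kN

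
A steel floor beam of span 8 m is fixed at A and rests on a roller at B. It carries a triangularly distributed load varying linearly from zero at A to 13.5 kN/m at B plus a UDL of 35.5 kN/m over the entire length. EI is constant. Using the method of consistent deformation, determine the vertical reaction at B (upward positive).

R_B = 136.2 kN

Remove the prop at B; the released (primary) structure is a cantilever built in at A.
Deflection at B on the released cantilever, summing each load's contribution:
  triangular load, peak 13.5 at the free end: 11w₀L⁴/(120EI) = 5069/EI
  UDL 35.5: wL⁴/(8EI) = 18176/EI
  δ_0 = 23245/EI
Tip deflection under a unit load at B: L³/(3EI) = 170.7/EI.
Compatibility at B: δ_0 − R_B·δ_{BB} = 0, so R_B = 23245/170.7 = 136.2 kN.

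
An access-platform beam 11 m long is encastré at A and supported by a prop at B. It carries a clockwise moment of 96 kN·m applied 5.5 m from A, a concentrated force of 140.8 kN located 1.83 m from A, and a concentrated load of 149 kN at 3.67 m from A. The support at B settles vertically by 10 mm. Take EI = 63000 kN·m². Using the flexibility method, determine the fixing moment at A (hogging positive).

Choose R_B as the redundant. The primary structure is the cantilever fixed at A.
Downward deflection at the released point B due to the loads:
  clockwise couple 96 at a = 5.5: M₀a(2L − a)/(2EI) = 4356/EI
  point load 140.8 at a = 1.83: Pa²(3L − a)/(6EI) = 2450/EI
  point load 149 at a = 3.67: Pa²(3L − a)/(6EI) = 9810/EI
  δ_0 = 16616/EI
Tip deflection under a unit load at B: L³/(3EI) = 443.7/EI.
With EI = 63000 kN·m²: δ_0 = 0.26374 m and δ_{BB} = 0.007042 m/kN.
Compatibility — the beam at B must follow the support down by 0.01 m: δ_0 − R_B·δ_{BB} = 0.01, so R_B = (0.26374 − 0.01)/0.007042 = 36.03 kN.
Moment equilibrium about A: M_A = Σ(load moments about A) − R_B·L = 900.5 − 36.03×11 = 504.2 kN·m.

M_A = 504.2 kN·m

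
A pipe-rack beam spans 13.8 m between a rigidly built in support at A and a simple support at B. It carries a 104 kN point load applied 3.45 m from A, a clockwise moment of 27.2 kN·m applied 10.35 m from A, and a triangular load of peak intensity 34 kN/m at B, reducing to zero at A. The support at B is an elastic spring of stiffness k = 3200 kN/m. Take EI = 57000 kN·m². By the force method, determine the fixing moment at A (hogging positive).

Take the reaction at B as the redundant and release it; the primary structure is a cantilever fixed at A.
Deflection at B on the released cantilever, summing each load's contribution:
  point load 104 at a = 3.45: Pa²(3L − a)/(6EI) = 7829/EI
  clockwise couple 27.2 at a = 10.35: M₀a(2L − a)/(2EI) = 2428/EI
  triangular load, peak 34 at the free end: 11w₀L⁴/(120EI) = 113033/EI
  δ_0 = 123291/EI
Flexibility coefficient — unit upward force at B: δ_{BB} = L³/(3EI) = 876/EI.
With EI = 57000 kN·m²: δ_0 = 2.163 m and δ_{BB} = 0.015369 m/kN.
Compatibility — the spring shortens by R_B/k under the reaction it provides: δ_0 − R_B·δ_{BB} = R_B/k. With 1/k = 0.000313 m/kN, R_B = δ_0 / (δ_{BB} + 1/k) = 2.163 / (0.015369 + 0.000313) = 137.9 kN.
Moment equilibrium about A: M_A = Σ(load moments about A) − R_B·L = 2544 − 137.9×13.8 = 640.8 kN·m.

M_A = 640.8 kN·m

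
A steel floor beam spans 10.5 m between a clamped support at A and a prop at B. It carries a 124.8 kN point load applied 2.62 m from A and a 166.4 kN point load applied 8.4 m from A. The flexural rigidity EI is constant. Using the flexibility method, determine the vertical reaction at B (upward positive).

R_B = 127.8 kN

Remove the prop at B; the released (primary) structure is a cantilever built in at A.
Deflection at B on the released cantilever, summing each load's contribution:
  point load 124.8 at a = 2.62: Pa²(3L − a)/(6EI) = 4123/EI
  point load 166.4 at a = 8.4: Pa²(3L − a)/(6EI) = 45204/EI
  δ_0 = 49327/EI
Flexibility coefficient — unit upward force at B: δ_{BB} = L³/(3EI) = 385.9/EI.
Compatibility at B: δ_0 − R_B·δ_{BB} = 0, so R_B = 49327/385.9 = 127.8 kN.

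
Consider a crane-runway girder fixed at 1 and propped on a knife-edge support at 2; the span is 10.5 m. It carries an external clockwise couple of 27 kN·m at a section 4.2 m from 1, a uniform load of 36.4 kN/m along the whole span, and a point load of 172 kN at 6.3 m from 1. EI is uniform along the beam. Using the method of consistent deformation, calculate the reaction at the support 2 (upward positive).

Remove the prop at 2; the released (primary) structure is a cantilever built in at 1.
Primary-structure tip deflection at 2 by superposition:
  clockwise couple 27 at a = 4.2: M₀a(2L − a)/(2EI) = 952.6/EI
  UDL 36.4: wL⁴/(8EI) = 55306/EI
  point load 172 at a = 6.3: Pa²(3L − a)/(6EI) = 28672/EI
  δ_0 = 84930/EI
Tip deflection under a unit load at 2: L³/(3EI) = 385.9/EI.
The prop prevents deflection at 2: R_2 = δ_0/δ_{22} = 84930/385.9 = 220.1 kN.

R_2 = 220.1 kN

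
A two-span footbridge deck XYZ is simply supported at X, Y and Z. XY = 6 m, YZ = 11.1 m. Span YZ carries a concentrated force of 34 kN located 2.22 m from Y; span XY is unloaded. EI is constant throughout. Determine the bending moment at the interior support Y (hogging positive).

M_Y = 35.28 kN·m

Insert a hinge at Y; M_Y is the redundant, and each span becomes simply supported.
Rotations at Y on the released spans (each span's end-slope, ×1/EI):
  span YZ: point load 34 at a = 2.22: Pab(L + b)/(6LEI) = 201.1/EI
  relative rotation θ_0 = (0 + 201.1)/EI = 201.1/EI
A unit hogging moment at Y produces rotation L₁/(3EI) + L₂/(3EI) = 5.7/EI.
Compatibility: M_Y·(L₁+L₂)/(3EI) = θ_0, giving M_Y = 35.28 kN·m (hogging).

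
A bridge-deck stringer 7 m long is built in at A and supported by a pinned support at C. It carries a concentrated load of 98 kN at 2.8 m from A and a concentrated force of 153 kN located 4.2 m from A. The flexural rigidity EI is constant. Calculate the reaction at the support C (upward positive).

Choose R_C as the redundant. The primary structure is the cantilever fixed at A.
Downward deflection at the released point C due to the loads:
  point load 98 at a = 2.8: Pa²(3L − a)/(6EI) = 2331/EI
  point load 153 at a = 4.2: Pa²(3L − a)/(6EI) = 7557/EI
  δ_0 = 9888/EI
Flexibility coefficient — unit upward force at C: δ_{CC} = L³/(3EI) = 114.3/EI.
The prop prevents deflection at C: R_C = δ_0/δ_{CC} = 9888/114.3 = 86.48 kN.

R_C = 86.48 kN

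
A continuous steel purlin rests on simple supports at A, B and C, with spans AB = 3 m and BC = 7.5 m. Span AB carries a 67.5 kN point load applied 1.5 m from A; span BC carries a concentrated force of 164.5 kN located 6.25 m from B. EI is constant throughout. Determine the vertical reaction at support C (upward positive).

Take M_B as the redundant. Released structure: two simple spans AB and BC with a hinge at B.
Rotations at B on the released spans (each span's end-slope, ×1/EI):
  span AB: point load 67.5 at a = 1.5: Pab(L + a)/(6LEI) = 37.97/EI
  span BC: point load 164.5 at a = 6.25: Pab(L + b)/(6LEI) = 249.9/EI
  relative rotation θ_0 = (37.97 + 249.9)/EI = 287.9/EI
A unit hogging moment at B produces rotation L₁/(3EI) + L₂/(3EI) = 3.5/EI.
Slope continuity at B: θ_0 = M_B·3.5/EI, so M_B = 287.9/3.5 = 82.25 kN·m (hogging).
Span BC, ΣM about C: R_B^{BC}·7.5 = 205.6 + 82.25, so R_B^{BC} = 38.38 kN and R_C = 164.5 − 38.38 = 126.1 kN.

R_C = 126.1 kN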